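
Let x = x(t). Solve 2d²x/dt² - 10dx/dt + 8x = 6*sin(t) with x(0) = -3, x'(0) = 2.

Divide through by 2: x'' - 5x' + 4x = 3*sin(t).
Characteristic equation r² - 5r + 4 = 0 factors as (r - 1)(r - 4) = 0, so r = 1, 4.
Hence x_h = C1*exp(t) + C2*exp(4*t).
Try x_p = A*cos(t) + B*sin(t). Substituting and equating the coefficients of cos(t) and sin(t) gives A = 15/34, B = 9/34, so x_p = 9*sin(t)/34 + 15*cos(t)/34.
General solution: x = 9*sin(t)/34 + 15*cos(t)/34 + C1*exp(t) + C2*exp(4*t).
Apply the initial conditions: x(0) = 15/34 + C1 + C2 = -3 and x'(0) = 9/34 + C1 + 4*C2 = 2. Solving gives C1 = -31/6, C2 = 88/51.

x = -31*exp(t)/6 + 9*sin(t)/34 + 15*cos(t)/34 + 88*exp(4*t)/51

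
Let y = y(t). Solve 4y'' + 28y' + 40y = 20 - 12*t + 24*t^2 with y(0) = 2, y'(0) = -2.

Divide through by 4: y'' + 7y' + 10y = 5 - 3*t + 6*t^2.
Characteristic equation r² + 7r + 10 = 0 factors as (r + 2)(r + 5) = 0, so r = -2, -5.
Hence y_h = C1*exp(-2*t) + C2*exp(-5*t).
For the particular solution try y_p = A0 + A1*t + A2*t^2. Substituting and matching coefficients of each power of t gives A0 = 589/500, A1 = -57/50, A2 = 3/5, so y_p = 589/500 - 57*t/50 + 3*t^2/5.
General solution: y = 589/500 - 57*t/50 + 3*t^2/5 + C1*exp(-2*t) + C2*exp(-5*t).
Apply the initial conditions: y(0) = 589/500 + C1 + C2 = 2 and y'(0) = -57/50 - 5*C2 - 2*C1 = -2. Solving gives C1 = 13/12, C2 = -98/375.

y = 589/500 - 98*exp(-5*t)/375 - 57*t/50 + 3*t**2/5 + 13*exp(-2*t)/12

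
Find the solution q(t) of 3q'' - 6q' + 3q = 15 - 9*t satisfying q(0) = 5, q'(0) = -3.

q = -1 - 3*t + 6*exp(t) - 6*t*exp(t)

Divide through by 3: q'' - 2q' + q = 5 - 3*t.
Characteristic equation r² - 2r + 1 = 0 has discriminant (-2)² - 4·(1) = 0, so r = 1 is a repeated root.
Hence q_h = (C1 + C2*t)*exp(t).
For the particular solution try q_p = A0 + A1*t. Substituting and matching coefficients of each power of t gives A0 = -1, A1 = -3, so q_p = -1 - 3*t.
General solution: q = -1 - 3*t + C1*exp(t) + C2*t*exp(t).
Apply the initial conditions: q(0) = -1 + C1 = 5 and q'(0) = -3 + C1 + C2 = -3. Solving gives C1 = 6, C2 = -6.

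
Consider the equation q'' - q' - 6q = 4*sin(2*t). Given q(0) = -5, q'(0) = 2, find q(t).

Characteristic equation r² - r - 6 = 0 factors as (r + 2)(r - 3) = 0, so r = -2, 3.
Hence q_h = C1*exp(-2*t) + C2*exp(3*t).
Try q_p = A*cos(2*t) + B*sin(2*t). Substituting and equating the coefficients of cos(2t) and sin(2t) gives A = 1/13, B = -5/13, so q_p = -5*sin(2*t)/13 + cos(2*t)/13.
General solution: q = -5*sin(2*t)/13 + cos(2*t)/13 + C1*exp(-2*t) + C2*exp(3*t).
Apply the initial conditions: q(0) = 1/13 + C1 + C2 = -5 and q'(0) = -10/13 - 2*C1 + 3*C2 = 2. Solving gives C1 = -18/5, C2 = -96/65.

q = -96*exp(3*t)/65 - 18*exp(-2*t)/5 - 5*sin(2*t)/13 + cos(2*t)/13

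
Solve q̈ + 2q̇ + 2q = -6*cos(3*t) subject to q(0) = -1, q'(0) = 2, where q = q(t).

Characteristic equation r² + 2r + 2 = 0 has discriminant (2)² - 4·(2) = -4 < 0, so r = -1 ± i.
Hence q_h = C1*cos(t)*exp(-t) + C2*exp(-t)*sin(t).
Try q_p = A*cos(3*t) + B*sin(3*t). Substituting and equating the coefficients of cos(3t) and sin(3t) gives A = 42/85, B = -36/85, so q_p = -36*sin(3*t)/85 + 42*cos(3*t)/85.
General solution: q = -36*sin(3*t)/85 + 42*cos(3*t)/85 + C1*cos(t)*exp(-t) + C2*exp(-t)*sin(t).
Apply the initial conditions: q(0) = 42/85 + C1 = -1 and q'(0) = -108/85 + C2 - C1 = 2. Solving gives C1 = -127/85, C2 = 151/85.

q = -36*sin(3*t)/85 + 42*cos(3*t)/85 - 127*cos(t)*exp(-t)/85 + 151*exp(-t)*sin(t)/85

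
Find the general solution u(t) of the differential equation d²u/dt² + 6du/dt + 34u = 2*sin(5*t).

Characteristic equation r² + 6r + 34 = 0 has discriminant (6)² - 4·(34) = -100 < 0, so r = -3 ± 5i.
Hence u_h = C1*cos(5*t)*exp(-3*t) + C2*exp(-3*t)*sin(5*t).
Try u_p = A*cos(5*t) + B*sin(5*t). Substituting and equating the coefficients of cos(5t) and sin(5t) gives A = -20/327, B = 2/109, so u_p = -20*cos(5*t)/327 + 2*sin(5*t)/109.

u = -20*cos(5*t)/327 + 2*sin(5*t)/109 + C1*cos(5*t)*exp(-3*t) + C2*exp(-3*t)*sin(5*t)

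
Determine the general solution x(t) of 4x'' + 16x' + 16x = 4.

x = 1/4 + C1*exp(-2*t) + C2*t*exp(-2*t)

Divide through by 4: x'' + 4x' + 4x = 1.
Characteristic equation r² + 4r + 4 = 0 has discriminant (4)² - 4·(4) = 0, so r = -2 is a repeated root.
Hence x_h = (C1 + C2*t)*exp(-2*t).
For the particular solution try x_p = A0. Substituting and matching coefficients of each power of t gives A0 = 1/4, so x_p = 1/4.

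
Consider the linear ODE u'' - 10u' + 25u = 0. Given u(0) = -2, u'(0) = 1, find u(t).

Characteristic equation r² - 10r + 25 = 0 has discriminant (-10)² - 4·(25) = 0, so r = 5 is a repeated root.
Hence u_h = (C1 + C2*t)*exp(5*t).
Apply the initial conditions: u(0) = C1 = -2 and u'(0) = C2 + 5*C1 = 1. Solving gives C1 = -2, C2 = 11.

u = -2*exp(5*t) + 11*t*exp(5*t)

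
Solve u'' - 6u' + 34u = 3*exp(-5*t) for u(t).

Characteristic equation r² - 6r + 34 = 0 has discriminant (-6)² - 4·(34) = -100 < 0, so r = 3 ± 5i.
Hence u_h = C1*cos(5*t)*exp(3*t) + C2*exp(3*t)*sin(5*t).
Try u_p = A*exp(-5*t). Substituting into the equation and dividing by exp(-5*t) gives A = 3/89, so u_p = 3*exp(-5*t)/89.

u = 3*exp(-5*t)/89 + C1*cos(5*t)*exp(3*t) + C2*exp(3*t)*sin(5*t)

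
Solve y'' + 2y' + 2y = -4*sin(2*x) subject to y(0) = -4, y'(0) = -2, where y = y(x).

Characteristic equation r² + 2r + 2 = 0 has discriminant (2)² - 4·(2) = -4 < 0, so r = -1 ± i.
Hence y_h = C1*cos(x)*exp(-x) + C2*exp(-x)*sin(x).
Try y_p = A*cos(2*x) + B*sin(2*x). Substituting and equating the coefficients of cos(2x) and sin(2x) gives A = 4/5, B = 2/5, so y_p = 2*sin(2*x)/5 + 4*cos(2*x)/5.
General solution: y = 2*sin(2*x)/5 + 4*cos(2*x)/5 + C1*cos(x)*exp(-x) + C2*exp(-x)*sin(x).
Apply the initial conditions: y(0) = 4/5 + C1 = -4 and y'(0) = 4/5 + C2 - C1 = -2. Solving gives C1 = -24/5, C2 = -38/5.

y = 2*sin(2*x)/5 + 4*cos(2*x)/5 - 38*exp(-x)*sin(x)/5 - 24*cos(x)*exp(-x)/5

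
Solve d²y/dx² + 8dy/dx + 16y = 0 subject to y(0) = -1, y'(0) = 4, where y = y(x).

y = -exp(-4*x)

Characteristic equation r² + 8r + 16 = 0 has discriminant (8)² - 4·(16) = 0, so r = -4 is a repeated root.
Hence y_h = (C1 + C2*x)*exp(-4*x).
Apply the initial conditions: y(0) = C1 = -1 and y'(0) = C2 - 4*C1 = 4. Solving gives C1 = -1, C2 = 0.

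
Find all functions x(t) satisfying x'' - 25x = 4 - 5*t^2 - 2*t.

Characteristic equation r² - 25 = 0 factors as (r + 5)(r - 5) = 0, so r = -5, 5.
Hence x_h = C1*exp(-5*t) + C2*exp(5*t).
For the particular solution try x_p = A0 + A1*t + A2*t^2. Substituting and matching coefficients of each power of t gives A0 = -18/125, A1 = 2/25, A2 = 1/5, so x_p = -18/125 + t^2/5 + 2*t/25.

x = -18/125 + t**2/5 + 2*t/25 + C1*exp(-5*t) + C2*exp(5*t)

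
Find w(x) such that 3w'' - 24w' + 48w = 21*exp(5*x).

w = 7*exp(5*x) + C1*exp(4*x) + C2*x*exp(4*x)

Divide through by 3: w'' - 8w' + 16w = 7*exp(5*x).
Characteristic equation r² - 8r + 16 = 0 has discriminant (-8)² - 4·(16) = 0, so r = 4 is a repeated root.
Hence w_h = (C1 + C2*x)*exp(4*x).
Try w_p = A*exp(5*x). Substituting into the equation and dividing by exp(5*x) gives A = 7, so w_p = 7*exp(5*x).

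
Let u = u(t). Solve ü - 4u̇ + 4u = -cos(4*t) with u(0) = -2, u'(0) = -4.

u = -203*exp(2*t)/100 + sin(4*t)/25 + 3*cos(4*t)/100 - t*exp(2*t)/10

Characteristic equation r² - 4r + 4 = 0 has discriminant (-4)² - 4·(4) = 0, so r = 2 is a repeated root.
Hence u_h = (C1 + C2*t)*exp(2*t).
Try u_p = A*cos(4*t) + B*sin(4*t). Substituting and equating the coefficients of cos(4t) and sin(4t) gives A = 3/100, B = 1/25, so u_p = sin(4*t)/25 + 3*cos(4*t)/100.
General solution: u = sin(4*t)/25 + 3*cos(4*t)/100 + C1*exp(2*t) + C2*t*exp(2*t).
Apply the initial conditions: u(0) = 3/100 + C1 = -2 and u'(0) = 4/25 + C2 + 2*C1 = -4. Solving gives C1 = -203/100, C2 = -1/10.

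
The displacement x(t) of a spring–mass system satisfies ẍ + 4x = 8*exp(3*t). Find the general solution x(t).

Characteristic equation r² + 4 = 0 has discriminant (0)² - 4·(4) = -16 < 0, so r = ± 2i.
Hence x_h = C1*cos(2*t) + C2*sin(2*t).
Try x_p = A*exp(3*t). Substituting into the equation and dividing by exp(3*t) gives A = 8/13, so x_p = 8*exp(3*t)/13.

x = 8*exp(3*t)/13 + C1*cos(2*t) + C2*sin(2*t)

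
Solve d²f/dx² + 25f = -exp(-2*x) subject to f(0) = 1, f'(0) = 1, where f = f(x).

f = -exp(-2*x)/29 + 27*sin(5*x)/145 + 30*cos(5*x)/29

Characteristic equation r² + 25 = 0 has discriminant (0)² - 4·(25) = -100 < 0, so r = ± 5i.
Hence f_h = C1*cos(5*x) + C2*sin(5*x).
Try f_p = A*exp(-2*x). Substituting into the equation and dividing by exp(-2*x) gives A = -1/29, so f_p = -exp(-2*x)/29.
General solution: f = -exp(-2*x)/29 + C1*cos(5*x) + C2*sin(5*x).
Apply the initial conditions: f(0) = -1/29 + C1 = 1 and f'(0) = 2/29 + 5*C2 = 1. Solving gives C1 = 30/29, C2 = 27/145.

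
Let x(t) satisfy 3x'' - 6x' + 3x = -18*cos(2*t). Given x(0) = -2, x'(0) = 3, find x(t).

Divide through by 3: x'' - 2x' + x = -6*cos(2*t).
Characteristic equation r² - 2r + 1 = 0 has discriminant (-2)² - 4·(1) = 0, so r = 1 is a repeated root.
Hence x_h = (C1 + C2*t)*exp(t).
Try x_p = A*cos(2*t) + B*sin(2*t). Substituting and equating the coefficients of cos(2t) and sin(2t) gives A = 18/25, B = 24/25, so x_p = 18*cos(2*t)/25 + 24*sin(2*t)/25.
General solution: x = 18*cos(2*t)/25 + 24*sin(2*t)/25 + C1*exp(t) + C2*t*exp(t).
Apply the initial conditions: x(0) = 18/25 + C1 = -2 and x'(0) = 48/25 + C1 + C2 = 3. Solving gives C1 = -68/25, C2 = 19/5.

x = -68*exp(t)/25 + 18*cos(2*t)/25 + 24*sin(2*t)/25 + 19*t*exp(t)/5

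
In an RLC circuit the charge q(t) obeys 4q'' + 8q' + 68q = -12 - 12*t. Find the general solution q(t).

Divide through by 4: q'' + 2q' + 17q = -3 - 3*t.
Characteristic equation r² + 2r + 17 = 0 has discriminant (2)² - 4·(17) = -64 < 0, so r = -1 ± 4i.
Hence q_h = C1*cos(4*t)*exp(-t) + C2*exp(-t)*sin(4*t).
For the particular solution try q_p = A0 + A1*t. Substituting and matching coefficients of each power of t gives A0 = -45/289, A1 = -3/17, so q_p = -45/289 - 3*t/17.

q = -45/289 - 3*t/17 + C1*cos(4*t)*exp(-t) + C2*exp(-t)*sin(4*t)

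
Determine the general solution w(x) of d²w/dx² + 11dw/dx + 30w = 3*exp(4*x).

Characteristic equation r² + 11r + 30 = 0 factors as (r + 5)(r + 6) = 0, so r = -5, -6.
Hence w_h = C1*exp(-5*x) + C2*exp(-6*x).
Try w_p = A*exp(4*x). Substituting into the equation and dividing by exp(4*x) gives A = 1/30, so w_p = exp(4*x)/30.

w = exp(4*x)/30 + C1*exp(-5*x) + C2*exp(-6*x)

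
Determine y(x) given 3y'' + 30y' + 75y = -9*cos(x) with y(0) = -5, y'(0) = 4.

Divide through by 3: y'' + 10y' + 25y = -3*cos(x).
Characteristic equation r² + 10r + 25 = 0 has discriminant (10)² - 4·(25) = 0, so r = -5 is a repeated root.
Hence y_h = (C1 + C2*x)*exp(-5*x).
Try y_p = A*cos(x) + B*sin(x). Substituting and equating the coefficients of cos(x) and sin(x) gives A = -18/169, B = -15/338, so y_p = -18*cos(x)/169 - 15*sin(x)/338.
General solution: y = -18*cos(x)/169 - 15*sin(x)/338 + C1*exp(-5*x) + C2*x*exp(-5*x).
Apply the initial conditions: y(0) = -18/169 + C1 = -5 and y'(0) = -15/338 + C2 - 5*C1 = 4. Solving gives C1 = -827/169, C2 = -531/26.

y = -827*exp(-5*x)/169 - 18*cos(x)/169 - 15*sin(x)/338 - 531*x*exp(-5*x)/26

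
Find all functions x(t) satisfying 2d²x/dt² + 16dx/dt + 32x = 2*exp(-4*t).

x = C1*exp(-4*t) + t**2*exp(-4*t)/2 + C2*t*exp(-4*t)

Divide through by 2: x'' + 8x' + 16x = exp(-4*t).
Characteristic equation r² + 8r + 16 = 0 has discriminant (8)² - 4·(16) = 0, so r = -4 is a repeated root.
Hence x_h = (C1 + C2*t)*exp(-4*t).
Since exp(-4*t) solves the homogeneous equation (r = -4 is a root of multiplicity 2), multiply the trial by t^2. Try x_p = A*t^2*exp(-4*t). Substituting into the equation and dividing by exp(-4*t) gives A = 1/2, so x_p = t^2*exp(-4*t)/2.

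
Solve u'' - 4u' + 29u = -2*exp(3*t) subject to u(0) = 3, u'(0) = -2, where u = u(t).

Characteristic equation r² - 4r + 29 = 0 has discriminant (-4)² - 4·(29) = -100 < 0, so r = 2 ± 5i.
Hence u_h = C1*cos(5*t)*exp(2*t) + C2*exp(2*t)*sin(5*t).
Try u_p = A*exp(3*t). Substituting into the equation and dividing by exp(3*t) gives A = -1/13, so u_p = -exp(3*t)/13.
General solution: u = -exp(3*t)/13 + C1*cos(5*t)*exp(2*t) + C2*exp(2*t)*sin(5*t).
Apply the initial conditions: u(0) = -1/13 + C1 = 3 and u'(0) = -3/13 + 2*C1 + 5*C2 = -2. Solving gives C1 = 40/13, C2 = -103/65.

u = -exp(3*t)/13 - 103*exp(2*t)*sin(5*t)/65 + 40*cos(5*t)*exp(2*t)/13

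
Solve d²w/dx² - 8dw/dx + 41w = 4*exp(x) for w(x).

Characteristic equation r² - 8r + 41 = 0 has discriminant (-8)² - 4·(41) = -100 < 0, so r = 4 ± 5i.
Hence w_h = C1*cos(5*x)*exp(4*x) + C2*exp(4*x)*sin(5*x).
Try w_p = A*exp(x). Substituting into the equation and dividing by exp(x) gives A = 2/17, so w_p = 2*exp(x)/17.

w = 2*exp(x)/17 + C1*cos(5*x)*exp(4*x) + C2*exp(4*x)*sin(5*x)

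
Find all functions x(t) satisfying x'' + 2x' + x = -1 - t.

x = 1 - t + C1*exp(-t) + C2*t*exp(-t)

Characteristic equation r² + 2r + 1 = 0 has discriminant (2)² - 4·(1) = 0, so r = -1 is a repeated root.
Hence x_h = (C1 + C2*t)*exp(-t).
For the particular solution try x_p = A0 + A1*t. Substituting and matching coefficients of each power of t gives A0 = 1, A1 = -1, so x_p = 1 - t.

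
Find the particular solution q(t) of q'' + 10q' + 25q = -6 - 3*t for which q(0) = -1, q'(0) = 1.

q = -24/125 - 101*exp(-5*t)/125 - 3*t/25 - 73*t*exp(-5*t)/25

Characteristic equation r² + 10r + 25 = 0 has discriminant (10)² - 4·(25) = 0, so r = -5 is a repeated root.
Hence q_h = (C1 + C2*t)*exp(-5*t).
For the particular solution try q_p = A0 + A1*t. Substituting and matching coefficients of each power of t gives A0 = -24/125, A1 = -3/25, so q_p = -24/125 - 3*t/25.
General solution: q = -24/125 - 3*t/25 + C1*exp(-5*t) + C2*t*exp(-5*t).
Apply the initial conditions: q(0) = -24/125 + C1 = -1 and q'(0) = -3/25 + C2 - 5*C1 = 1. Solving gives C1 = -101/125, C2 = -73/25.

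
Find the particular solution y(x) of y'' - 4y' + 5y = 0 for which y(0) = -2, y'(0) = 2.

y = -2*cos(x)*exp(2*x) + 6*exp(2*x)*sin(x)

Characteristic equation r² - 4r + 5 = 0 has discriminant (-4)² - 4·(5) = -4 < 0, so r = 2 ± i.
Hence y_h = C1*cos(x)*exp(2*x) + C2*exp(2*x)*sin(x).
Apply the initial conditions: y(0) = C1 = -2 and y'(0) = C2 + 2*C1 = 2. Solving gives C1 = -2, C2 = 6.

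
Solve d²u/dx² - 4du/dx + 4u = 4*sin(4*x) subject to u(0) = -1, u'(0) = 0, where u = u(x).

u = -29*exp(2*x)/25 - 3*sin(4*x)/25 + 4*cos(4*x)/25 + 14*x*exp(2*x)/5

Characteristic equation r² - 4r + 4 = 0 has discriminant (-4)² - 4·(4) = 0, so r = 2 is a repeated root.
Hence u_h = (C1 + C2*x)*exp(2*x).
Try u_p = A*cos(4*x) + B*sin(4*x). Substituting and equating the coefficients of cos(4x) and sin(4x) gives A = 4/25, B = -3/25, so u_p = -3*sin(4*x)/25 + 4*cos(4*x)/25.
General solution: u = -3*sin(4*x)/25 + 4*cos(4*x)/25 + C1*exp(2*x) + C2*x*exp(2*x).
Apply the initial conditions: u(0) = 4/25 + C1 = -1 and u'(0) = -12/25 + C2 + 2*C1 = 0. Solving gives C1 = -29/25, C2 = 14/5.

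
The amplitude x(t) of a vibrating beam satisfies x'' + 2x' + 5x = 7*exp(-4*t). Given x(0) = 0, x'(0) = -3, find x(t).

Characteristic equation r² + 2r + 5 = 0 has discriminant (2)² - 4·(5) = -16 < 0, so r = -1 ± 2i.
Hence x_h = C1*cos(2*t)*exp(-t) + C2*exp(-t)*sin(2*t).
Try x_p = A*exp(-4*t). Substituting into the equation and dividing by exp(-4*t) gives A = 7/13, so x_p = 7*exp(-4*t)/13.
General solution: x = 7*exp(-4*t)/13 + C1*cos(2*t)*exp(-t) + C2*exp(-t)*sin(2*t).
Apply the initial conditions: x(0) = 7/13 + C1 = 0 and x'(0) = -28/13 - C1 + 2*C2 = -3. Solving gives C1 = -7/13, C2 = -9/13.

x = 7*exp(-4*t)/13 - 9*exp(-t)*sin(2*t)/13 - 7*cos(2*t)*exp(-t)/13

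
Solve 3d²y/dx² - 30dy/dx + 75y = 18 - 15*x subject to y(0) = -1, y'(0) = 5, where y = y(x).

Divide through by 3: y'' - 10y' + 25y = 6 - 5*x.
Characteristic equation r² - 10r + 25 = 0 has discriminant (-10)² - 4·(25) = 0, so r = 5 is a repeated root.
Hence y_h = (C1 + C2*x)*exp(5*x).
For the particular solution try y_p = A0 + A1*x. Substituting and matching coefficients of each power of x gives A0 = 4/25, A1 = -1/5, so y_p = 4/25 - x/5.
General solution: y = 4/25 - x/5 + C1*exp(5*x) + C2*x*exp(5*x).
Apply the initial conditions: y(0) = 4/25 + C1 = -1 and y'(0) = -1/5 + C2 + 5*C1 = 5. Solving gives C1 = -29/25, C2 = 11.

y = 4/25 - 29*exp(5*x)/25 - x/5 + 11*x*exp(5*x)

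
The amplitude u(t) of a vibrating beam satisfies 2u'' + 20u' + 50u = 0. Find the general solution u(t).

u = C1*exp(-5*t) + C2*t*exp(-5*t)

Divide through by 2: u'' + 10u' + 25u = 0.
Characteristic equation r² + 10r + 25 = 0 has discriminant (10)² - 4·(25) = 0, so r = -5 is a repeated root.
Hence u_h = (C1 + C2*t)*exp(-5*t).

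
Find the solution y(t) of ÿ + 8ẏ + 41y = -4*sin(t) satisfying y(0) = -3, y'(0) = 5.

y = -5*sin(t)/52 + cos(t)/52 - 363*exp(-4*t)*sin(5*t)/260 - 157*cos(5*t)*exp(-4*t)/52

Characteristic equation r² + 8r + 41 = 0 has discriminant (8)² - 4·(41) = -100 < 0, so r = -4 ± 5i.
Hence y_h = C1*cos(5*t)*exp(-4*t) + C2*exp(-4*t)*sin(5*t).
Try y_p = A*cos(t) + B*sin(t). Substituting and equating the coefficients of cos(t) and sin(t) gives A = 1/52, B = -5/52, so y_p = -5*sin(t)/52 + cos(t)/52.
General solution: y = -5*sin(t)/52 + cos(t)/52 + C1*cos(5*t)*exp(-4*t) + C2*exp(-4*t)*sin(5*t).
Apply the initial conditions: y(0) = 1/52 + C1 = -3 and y'(0) = -5/52 - 4*C1 + 5*C2 = 5. Solving gives C1 = -157/52, C2 = -363/260.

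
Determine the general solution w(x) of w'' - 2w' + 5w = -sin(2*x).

Characteristic equation r² - 2r + 5 = 0 has discriminant (-2)² - 4·(5) = -16 < 0, so r = 1 ± 2i.
Hence w_h = C1*cos(2*x)*exp(x) + C2*exp(x)*sin(2*x).
Try w_p = A*cos(2*x) + B*sin(2*x). Substituting and equating the coefficients of cos(2x) and sin(2x) gives A = -4/17, B = -1/17, so w_p = -4*cos(2*x)/17 - sin(2*x)/17.

w = -4*cos(2*x)/17 - sin(2*x)/17 + C1*cos(2*x)*exp(x) + C2*exp(x)*sin(2*x)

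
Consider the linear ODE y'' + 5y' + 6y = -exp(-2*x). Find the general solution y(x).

y = C1*exp(-2*x) + C2*exp(-3*x) - x*exp(-2*x)

Characteristic equation r² + 5r + 6 = 0 factors as (r + 2)(r + 3) = 0, so r = -2, -3.
Hence y_h = C1*exp(-2*x) + C2*exp(-3*x).
Since exp(-2*x) solves the homogeneous equation (r = -2 is a root of multiplicity 1), multiply the trial by x. Try y_p = A*x*exp(-2*x). Substituting into the equation and dividing by exp(-2*x) gives A = -1, so y_p = -x*exp(-2*x).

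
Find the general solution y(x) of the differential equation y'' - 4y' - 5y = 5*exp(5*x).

y = C1*exp(5*x) + C2*exp(-x) + 5*x*exp(5*x)/6

Characteristic equation r² - 4r - 5 = 0 factors as (r - 5)(r + 1) = 0, so r = 5, -1.
Hence y_h = C1*exp(5*x) + C2*exp(-x).
Since exp(5*x) solves the homogeneous equation (r = 5 is a root of multiplicity 1), multiply the trial by x. Try y_p = A*x*exp(5*x). Substituting into the equation and dividing by exp(5*x) gives A = 5/6, so y_p = 5*x*exp(5*x)/6.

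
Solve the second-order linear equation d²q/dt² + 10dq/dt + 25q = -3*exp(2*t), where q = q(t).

Characteristic equation r² + 10r + 25 = 0 has discriminant (10)² - 4·(25) = 0, so r = -5 is a repeated root.
Hence q_h = (C1 + C2*t)*exp(-5*t).
Try q_p = A*exp(2*t). Substituting into the equation and dividing by exp(2*t) gives A = -3/49, so q_p = -3*exp(2*t)/49.

q = -3*exp(2*t)/49 + C1*exp(-5*t) + C2*t*exp(-5*t)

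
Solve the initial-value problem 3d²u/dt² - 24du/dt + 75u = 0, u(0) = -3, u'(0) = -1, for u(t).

Divide through by 3: u'' - 8u' + 25u = 0.
Characteristic equation r² - 8r + 25 = 0 has discriminant (-8)² - 4·(25) = -36 < 0, so r = 4 ± 3i.
Hence u_h = C1*cos(3*t)*exp(4*t) + C2*exp(4*t)*sin(3*t).
Apply the initial conditions: u(0) = C1 = -3 and u'(0) = 3*C2 + 4*C1 = -1. Solving gives C1 = -3, C2 = 11/3.

u = -3*cos(3*t)*exp(4*t) + 11*exp(4*t)*sin(3*t)/3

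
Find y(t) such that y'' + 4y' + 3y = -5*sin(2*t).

Characteristic equation r² + 4r + 3 = 0 factors as (r + 1)(r + 3) = 0, so r = -1, -3.
Hence y_h = C1*exp(-t) + C2*exp(-3*t).
Try y_p = A*cos(2*t) + B*sin(2*t). Substituting and equating the coefficients of cos(2t) and sin(2t) gives A = 8/13, B = 1/13, so y_p = sin(2*t)/13 + 8*cos(2*t)/13.

y = sin(2*t)/13 + 8*cos(2*t)/13 + C1*exp(-t) + C2*exp(-3*t)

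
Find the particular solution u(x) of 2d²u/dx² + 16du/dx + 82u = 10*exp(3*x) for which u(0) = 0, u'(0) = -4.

Divide through by 2: u'' + 8u' + 41u = 5*exp(3*x).
Characteristic equation r² + 8r + 41 = 0 has discriminant (8)² - 4·(41) = -100 < 0, so r = -4 ± 5i.
Hence u_h = C1*cos(5*x)*exp(-4*x) + C2*exp(-4*x)*sin(5*x).
Try u_p = A*exp(3*x). Substituting into the equation and dividing by exp(3*x) gives A = 5/74, so u_p = 5*exp(3*x)/74.
General solution: u = 5*exp(3*x)/74 + C1*cos(5*x)*exp(-4*x) + C2*exp(-4*x)*sin(5*x).
Apply the initial conditions: u(0) = 5/74 + C1 = 0 and u'(0) = 15/74 - 4*C1 + 5*C2 = -4. Solving gives C1 = -5/74, C2 = -331/370.

u = 5*exp(3*x)/74 - 331*exp(-4*x)*sin(5*x)/370 - 5*cos(5*x)*exp(-4*x)/74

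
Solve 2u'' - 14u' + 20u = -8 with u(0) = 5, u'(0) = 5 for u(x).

u = -2/5 - 29*exp(5*x)/15 + 22*exp(2*x)/3

Divide through by 2: u'' - 7u' + 10u = -4.
Characteristic equation r² - 7r + 10 = 0 factors as (r - 5)(r - 2) = 0, so r = 5, 2.
Hence u_h = C1*exp(5*x) + C2*exp(2*x).
For the particular solution try u_p = A0. Substituting and matching coefficients of each power of x gives A0 = -2/5, so u_p = -2/5.
General solution: u = -2/5 + C1*exp(5*x) + C2*exp(2*x).
Apply the initial conditions: u(0) = -2/5 + C1 + C2 = 5 and u'(0) = 2*C2 + 5*C1 = 5. Solving gives C1 = -29/15, C2 = 22/3.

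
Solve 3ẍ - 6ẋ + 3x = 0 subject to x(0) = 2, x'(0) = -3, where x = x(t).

Divide through by 3: x'' - 2x' + x = 0.
Characteristic equation r² - 2r + 1 = 0 has discriminant (-2)² - 4·(1) = 0, so r = 1 is a repeated root.
Hence x_h = (C1 + C2*t)*exp(t).
Apply the initial conditions: x(0) = C1 = 2 and x'(0) = C1 + C2 = -3. Solving gives C1 = 2, C2 = -5.

x = 2*exp(t) - 5*t*exp(t)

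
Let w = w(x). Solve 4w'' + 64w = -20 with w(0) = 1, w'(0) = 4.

Divide through by 4: w'' + 16w = -5.
Characteristic equation r² + 16 = 0 has discriminant (0)² - 4·(16) = -64 < 0, so r = ± 4i.
Hence w_h = C1*cos(4*x) + C2*sin(4*x).
For the particular solution try w_p = A0. Substituting and matching coefficients of each power of x gives A0 = -5/16, so w_p = -5/16.
General solution: w = -5/16 + C1*cos(4*x) + C2*sin(4*x).
Apply the initial conditions: w(0) = -5/16 + C1 = 1 and w'(0) = 4*C2 = 4. Solving gives C1 = 21/16, C2 = 1.

w = -5/16 + 21*cos(4*x)/16 + sin(4*x)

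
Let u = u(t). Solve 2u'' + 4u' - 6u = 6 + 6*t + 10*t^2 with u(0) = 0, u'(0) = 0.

u = -115/27 + 4*exp(t) - 29*t/9 - 5*t**2/3 + 7*exp(-3*t)/27

Divide through by 2: u'' + 2u' - 3u = 3 + 3*t + 5*t^2.
Characteristic equation r² + 2r - 3 = 0 factors as (r + 3)(r - 1) = 0, so r = -3, 1.
Hence u_h = C1*exp(-3*t) + C2*exp(t).
For the particular solution try u_p = A0 + A1*t + A2*t^2. Substituting and matching coefficients of each power of t gives A0 = -115/27, A1 = -29/9, A2 = -5/3, so u_p = -115/27 - 29*t/9 - 5*t^2/3.
General solution: u = -115/27 - 29*t/9 - 5*t^2/3 + C1*exp(-3*t) + C2*exp(t).
Apply the initial conditions: u(0) = -115/27 + C1 + C2 = 0 and u'(0) = -29/9 + C2 - 3*C1 = 0. Solving gives C1 = 7/27, C2 = 4.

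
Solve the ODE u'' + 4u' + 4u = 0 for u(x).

Characteristic equation r² + 4r + 4 = 0 has discriminant (4)² - 4·(4) = 0, so r = -2 is a repeated root.
Hence u_h = (C1 + C2*x)*exp(-2*x).

u = C1*exp(-2*x) + C2*x*exp(-2*x)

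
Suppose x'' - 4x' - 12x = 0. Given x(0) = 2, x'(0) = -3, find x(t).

x = exp(6*t)/8 + 15*exp(-2*t)/8

Characteristic equation r² - 4r - 12 = 0 factors as (r + 2)(r - 6) = 0, so r = -2, 6.
Hence x_h = C1*exp(-2*t) + C2*exp(6*t).
Apply the initial conditions: x(0) = C1 + C2 = 2 and x'(0) = -2*C1 + 6*C2 = -3. Solving gives C1 = 15/8, C2 = 1/8.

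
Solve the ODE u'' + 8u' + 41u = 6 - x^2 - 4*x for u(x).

Characteristic equation r² + 8r + 41 = 0 has discriminant (8)² - 4·(41) = -100 < 0, so r = -4 ± 5i.
Hence u_h = C1*cos(5*x)*exp(-4*x) + C2*exp(-4*x)*sin(5*x).
For the particular solution try u_p = A0 + A1*x + A2*x^2. Substituting and matching coefficients of each power of x gives A0 = 11352/68921, A1 = -148/1681, A2 = -1/41, so u_p = 11352/68921 - 148*x/1681 - x^2/41.

u = 11352/68921 - 148*x/1681 - x**2/41 + C1*cos(5*x)*exp(-4*x) + C2*exp(-4*x)*sin(5*x)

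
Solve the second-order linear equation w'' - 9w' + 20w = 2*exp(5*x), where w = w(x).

Characteristic equation r² - 9r + 20 = 0 factors as (r - 4)(r - 5) = 0, so r = 4, 5.
Hence w_h = C1*exp(4*x) + C2*exp(5*x).
Since exp(5*x) solves the homogeneous equation (r = 5 is a root of multiplicity 1), multiply the trial by x. Try w_p = A*x*exp(5*x). Substituting into the equation and dividing by exp(5*x) gives A = 2, so w_p = 2*x*exp(5*x).

w = C1*exp(4*x) + C2*exp(5*x) + 2*x*exp(5*x)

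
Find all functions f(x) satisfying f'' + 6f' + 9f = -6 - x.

Characteristic equation r² + 6r + 9 = 0 has discriminant (6)² - 4·(9) = 0, so r = -3 is a repeated root.
Hence f_h = (C1 + C2*x)*exp(-3*x).
For the particular solution try f_p = A0 + A1*x. Substituting and matching coefficients of each power of x gives A0 = -16/27, A1 = -1/9, so f_p = -16/27 - x/9.

f = -16/27 - x/9 + C1*exp(-3*x) + C2*x*exp(-3*x)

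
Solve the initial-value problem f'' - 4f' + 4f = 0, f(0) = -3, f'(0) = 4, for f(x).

Characteristic equation r² - 4r + 4 = 0 has discriminant (-4)² - 4·(4) = 0, so r = 2 is a repeated root.
Hence f_h = (C1 + C2*x)*exp(2*x).
Apply the initial conditions: f(0) = C1 = -3 and f'(0) = C2 + 2*C1 = 4. Solving gives C1 = -3, C2 = 10.

f = -3*exp(2*x) + 10*x*exp(2*x)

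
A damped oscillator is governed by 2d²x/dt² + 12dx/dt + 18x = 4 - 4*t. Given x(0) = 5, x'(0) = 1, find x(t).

x = 10/27 - 2*t/9 + 125*exp(-3*t)/27 + 136*t*exp(-3*t)/9

Divide through by 2: x'' + 6x' + 9x = 2 - 2*t.
Characteristic equation r² + 6r + 9 = 0 has discriminant (6)² - 4·(9) = 0, so r = -3 is a repeated root.
Hence x_h = (C1 + C2*t)*exp(-3*t).
For the particular solution try x_p = A0 + A1*t. Substituting and matching coefficients of each power of t gives A0 = 10/27, A1 = -2/9, so x_p = 10/27 - 2*t/9.
General solution: x = 10/27 - 2*t/9 + C1*exp(-3*t) + C2*t*exp(-3*t).
Apply the initial conditions: x(0) = 10/27 + C1 = 5 and x'(0) = -2/9 + C2 - 3*C1 = 1. Solving gives C1 = 125/27, C2 = 136/9.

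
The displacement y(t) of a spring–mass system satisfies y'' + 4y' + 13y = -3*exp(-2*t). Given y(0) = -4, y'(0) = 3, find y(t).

Characteristic equation r² + 4r + 13 = 0 has discriminant (4)² - 4·(13) = -36 < 0, so r = -2 ± 3i.
Hence y_h = C1*cos(3*t)*exp(-2*t) + C2*exp(-2*t)*sin(3*t).
Try y_p = A*exp(-2*t). Substituting into the equation and dividing by exp(-2*t) gives A = -1/3, so y_p = -exp(-2*t)/3.
General solution: y = -exp(-2*t)/3 + C1*cos(3*t)*exp(-2*t) + C2*exp(-2*t)*sin(3*t).
Apply the initial conditions: y(0) = -1/3 + C1 = -4 and y'(0) = 2/3 - 2*C1 + 3*C2 = 3. Solving gives C1 = -11/3, C2 = -5/3.

y = -exp(-2*t)/3 - 11*cos(3*t)*exp(-2*t)/3 - 5*exp(-2*t)*sin(3*t)/3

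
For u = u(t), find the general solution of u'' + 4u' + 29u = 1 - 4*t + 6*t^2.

Characteristic equation r² + 4r + 29 = 0 has discriminant (4)² - 4·(29) = -100 < 0, so r = -2 ± 5i.
Hence u_h = C1*cos(5*t)*exp(-2*t) + C2*exp(-2*t)*sin(5*t).
For the particular solution try u_p = A0 + A1*t + A2*t^2. Substituting and matching coefficients of each power of t gives A0 = 1149/24389, A1 = -164/841, A2 = 6/29, so u_p = 1149/24389 - 164*t/841 + 6*t^2/29.

u = 1149/24389 - 164*t/841 + 6*t**2/29 + C1*cos(5*t)*exp(-2*t) + C2*exp(-2*t)*sin(5*t)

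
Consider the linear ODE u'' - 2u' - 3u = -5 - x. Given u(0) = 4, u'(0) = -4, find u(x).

Characteristic equation r² - 2r - 3 = 0 factors as (r + 1)(r - 3) = 0, so r = -1, 3.
Hence u_h = C1*exp(-x) + C2*exp(3*x).
For the particular solution try u_p = A0 + A1*x. Substituting and matching coefficients of each power of x gives A0 = 13/9, A1 = 1/3, so u_p = 13/9 + x/3.
General solution: u = 13/9 + x/3 + C1*exp(-x) + C2*exp(3*x).
Apply the initial conditions: u(0) = 13/9 + C1 + C2 = 4 and u'(0) = 1/3 - C1 + 3*C2 = -4. Solving gives C1 = 3, C2 = -4/9.

u = 13/9 + 3*exp(-x) - 4*exp(3*x)/9 + x/3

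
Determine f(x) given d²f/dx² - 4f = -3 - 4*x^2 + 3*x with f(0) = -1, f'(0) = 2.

f = 5/4 + x**2 - 29*exp(-2*x)/16 - 7*exp(2*x)/16 - 3*x/4

Characteristic equation r² - 4 = 0 factors as (r - 2)(r + 2) = 0, so r = 2, -2.
Hence f_h = C1*exp(2*x) + C2*exp(-2*x).
For the particular solution try f_p = A0 + A1*x + A2*x^2. Substituting and matching coefficients of each power of x gives A0 = 5/4, A1 = -3/4, A2 = 1, so f_p = 5/4 + x^2 - 3*x/4.
General solution: f = 5/4 + x^2 - 3*x/4 + C1*exp(2*x) + C2*exp(-2*x).
Apply the initial conditions: f(0) = 5/4 + C1 + C2 = -1 and f'(0) = -3/4 - 2*C2 + 2*C1 = 2. Solving gives C1 = -7/16, C2 = -29/16.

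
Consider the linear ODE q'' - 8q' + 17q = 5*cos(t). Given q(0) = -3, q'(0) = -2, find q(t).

Characteristic equation r² - 8r + 17 = 0 has discriminant (-8)² - 4·(17) = -4 < 0, so r = 4 ± i.
Hence q_h = C1*cos(t)*exp(4*t) + C2*exp(4*t)*sin(t).
Try q_p = A*cos(t) + B*sin(t). Substituting and equating the coefficients of cos(t) and sin(t) gives A = 1/4, B = -1/8, so q_p = -sin(t)/8 + cos(t)/4.
General solution: q = -sin(t)/8 + cos(t)/4 + C1*cos(t)*exp(4*t) + C2*exp(4*t)*sin(t).
Apply the initial conditions: q(0) = 1/4 + C1 = -3 and q'(0) = -1/8 + C2 + 4*C1 = -2. Solving gives C1 = -13/4, C2 = 89/8.

q = -sin(t)/8 + cos(t)/4 - 13*cos(t)*exp(4*t)/4 + 89*exp(4*t)*sin(t)/8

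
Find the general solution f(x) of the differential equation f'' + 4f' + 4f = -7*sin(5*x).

f = 140*cos(5*x)/841 + 147*sin(5*x)/841 + C1*exp(-2*x) + C2*x*exp(-2*x)

Characteristic equation r² + 4r + 4 = 0 has discriminant (4)² - 4·(4) = 0, so r = -2 is a repeated root.
Hence f_h = (C1 + C2*x)*exp(-2*x).
Try f_p = A*cos(5*x) + B*sin(5*x). Substituting and equating the coefficients of cos(5x) and sin(5x) gives A = 140/841, B = 147/841, so f_p = 140*cos(5*x)/841 + 147*sin(5*x)/841.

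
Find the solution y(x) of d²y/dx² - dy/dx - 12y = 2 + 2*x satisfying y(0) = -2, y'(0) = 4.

Characteristic equation r² - r - 12 = 0 factors as (r + 3)(r - 4) = 0, so r = -3, 4.
Hence y_h = C1*exp(-3*x) + C2*exp(4*x).
For the particular solution try y_p = A0 + A1*x. Substituting and matching coefficients of each power of x gives A0 = -11/72, A1 = -1/6, so y_p = -11/72 - x/6.
General solution: y = -11/72 - x/6 + C1*exp(-3*x) + C2*exp(4*x).
Apply the initial conditions: y(0) = -11/72 + C1 + C2 = -2 and y'(0) = -1/6 - 3*C1 + 4*C2 = 4. Solving gives C1 = -104/63, C2 = -11/56.

y = -11/72 - 104*exp(-3*x)/63 - 11*exp(4*x)/56 - x/6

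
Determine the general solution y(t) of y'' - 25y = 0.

y = C1*exp(-5*t) + C2*exp(5*t)

Characteristic equation r² - 25 = 0 factors as (r + 5)(r - 5) = 0, so r = -5, 5.
Hence y_h = C1*exp(-5*t) + C2*exp(5*t).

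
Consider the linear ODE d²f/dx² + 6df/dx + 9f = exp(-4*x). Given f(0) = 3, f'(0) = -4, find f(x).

f = 2*exp(-3*x) + 6*x*exp(-3*x) + exp(-4*x)

Characteristic equation r² + 6r + 9 = 0 has discriminant (6)² - 4·(9) = 0, so r = -3 is a repeated root.
Hence f_h = (C1 + C2*x)*exp(-3*x).
Try f_p = A*exp(-4*x). Substituting into the equation and dividing by exp(-4*x) gives A = 1, so f_p = exp(-4*x).
General solution: f = C1*exp(-3*x) + C2*x*exp(-3*x) + exp(-4*x).
Apply the initial conditions: f(0) = 1 + C1 = 3 and f'(0) = -4 + C2 - 3*C1 = -4. Solving gives C1 = 2, C2 = 6.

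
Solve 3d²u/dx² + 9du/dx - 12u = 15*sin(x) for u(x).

u = -25*sin(x)/34 - 15*cos(x)/34 + C1*exp(-4*x) + C2*exp(x)

Divide through by 3: u'' + 3u' - 4u = 5*sin(x).
Characteristic equation r² + 3r - 4 = 0 factors as (r + 4)(r - 1) = 0, so r = -4, 1.
Hence u_h = C1*exp(-4*x) + C2*exp(x).
Try u_p = A*cos(x) + B*sin(x). Substituting and equating the coefficients of cos(x) and sin(x) gives A = -15/34, B = -25/34, so u_p = -25*sin(x)/34 - 15*cos(x)/34.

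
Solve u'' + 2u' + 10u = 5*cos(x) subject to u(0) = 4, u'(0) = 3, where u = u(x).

u = 2*sin(x)/17 + 9*cos(x)/17 + 36*exp(-x)*sin(3*x)/17 + 59*cos(3*x)*exp(-x)/17

Characteristic equation r² + 2r + 10 = 0 has discriminant (2)² - 4·(10) = -36 < 0, so r = -1 ± 3i.
Hence u_h = C1*cos(3*x)*exp(-x) + C2*exp(-x)*sin(3*x).
Try u_p = A*cos(x) + B*sin(x). Substituting and equating the coefficients of cos(x) and sin(x) gives A = 9/17, B = 2/17, so u_p = 2*sin(x)/17 + 9*cos(x)/17.
General solution: u = 2*sin(x)/17 + 9*cos(x)/17 + C1*cos(3*x)*exp(-x) + C2*exp(-x)*sin(3*x).
Apply the initial conditions: u(0) = 9/17 + C1 = 4 and u'(0) = 2/17 - C1 + 3*C2 = 3. Solving gives C1 = 59/17, C2 = 36/17.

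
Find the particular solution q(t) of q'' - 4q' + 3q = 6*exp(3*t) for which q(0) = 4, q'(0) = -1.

Characteristic equation r² - 4r + 3 = 0 factors as (r - 3)(r - 1) = 0, so r = 3, 1.
Hence q_h = C1*exp(3*t) + C2*exp(t).
Since exp(3*t) solves the homogeneous equation (r = 3 is a root of multiplicity 1), multiply the trial by t. Try q_p = A*t*exp(3*t). Substituting into the equation and dividing by exp(3*t) gives A = 3, so q_p = 3*t*exp(3*t).
General solution: q = C1*exp(3*t) + C2*exp(t) + 3*t*exp(3*t).
Apply the initial conditions: q(0) = C1 + C2 = 4 and q'(0) = 3 + C2 + 3*C1 = -1. Solving gives C1 = -4, C2 = 8.

q = -4*exp(3*t) + 8*exp(t) + 3*t*exp(3*t)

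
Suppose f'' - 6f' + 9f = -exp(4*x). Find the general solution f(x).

Characteristic equation r² - 6r + 9 = 0 has discriminant (-6)² - 4·(9) = 0, so r = 3 is a repeated root.
Hence f_h = (C1 + C2*x)*exp(3*x).
Try f_p = A*exp(4*x). Substituting into the equation and dividing by exp(4*x) gives A = -1, so f_p = -exp(4*x).

f = -exp(4*x) + C1*exp(3*x) + C2*x*exp(3*x)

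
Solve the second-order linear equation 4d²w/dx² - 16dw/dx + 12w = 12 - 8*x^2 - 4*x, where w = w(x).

Divide through by 4: w'' - 4w' + 3w = 3 - x - 2*x^2.
Characteristic equation r² - 4r + 3 = 0 factors as (r - 3)(r - 1) = 0, so r = 3, 1.
Hence w_h = C1*exp(3*x) + C2*exp(x).
For the particular solution try w_p = A0 + A1*x + A2*x^2. Substituting and matching coefficients of each power of x gives A0 = -37/27, A1 = -19/9, A2 = -2/3, so w_p = -37/27 - 19*x/9 - 2*x^2/3.

w = -37/27 - 19*x/9 - 2*x**2/3 + C1*exp(3*x) + C2*exp(x)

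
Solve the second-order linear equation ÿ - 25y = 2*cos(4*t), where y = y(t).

Characteristic equation r² - 25 = 0 factors as (r - 5)(r + 5) = 0, so r = 5, -5.
Hence y_h = C1*exp(5*t) + C2*exp(-5*t).
Try y_p = A*cos(4*t) + B*sin(4*t). Substituting and equating the coefficients of cos(4t) and sin(4t) gives A = -2/41, B = 0, so y_p = -2*cos(4*t)/41.

y = -2*cos(4*t)/41 + C1*exp(5*t) + C2*exp(-5*t)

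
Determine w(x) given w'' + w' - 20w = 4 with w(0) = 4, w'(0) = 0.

Characteristic equation r² + r - 20 = 0 factors as (r + 5)(r - 4) = 0, so r = -5, 4.
Hence w_h = C1*exp(-5*x) + C2*exp(4*x).
For the particular solution try w_p = A0. Substituting and matching coefficients of each power of x gives A0 = -1/5, so w_p = -1/5.
General solution: w = -1/5 + C1*exp(-5*x) + C2*exp(4*x).
Apply the initial conditions: w(0) = -1/5 + C1 + C2 = 4 and w'(0) = -5*C1 + 4*C2 = 0. Solving gives C1 = 28/15, C2 = 7/3.

w = -1/5 + 7*exp(4*x)/3 + 28*exp(-5*x)/15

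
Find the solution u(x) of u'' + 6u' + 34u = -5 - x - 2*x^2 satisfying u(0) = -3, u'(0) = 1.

u = -698/4913 - 5*x/578 - x**2/17 - 14867*exp(-3*x)*sin(5*x)/9826 - 14041*cos(5*x)*exp(-3*x)/4913

Characteristic equation r² + 6r + 34 = 0 has discriminant (6)² - 4·(34) = -100 < 0, so r = -3 ± 5i.
Hence u_h = C1*cos(5*x)*exp(-3*x) + C2*exp(-3*x)*sin(5*x).
For the particular solution try u_p = A0 + A1*x + A2*x^2. Substituting and matching coefficients of each power of x gives A0 = -698/4913, A1 = -5/578, A2 = -1/17, so u_p = -698/4913 - 5*x/578 - x^2/17.
General solution: u = -698/4913 - 5*x/578 - x^2/17 + C1*cos(5*x)*exp(-3*x) + C2*exp(-3*x)*sin(5*x).
Apply the initial conditions: u(0) = -698/4913 + C1 = -3 and u'(0) = -5/578 - 3*C1 + 5*C2 = 1. Solving gives C1 = -14041/4913, C2 = -14867/9826.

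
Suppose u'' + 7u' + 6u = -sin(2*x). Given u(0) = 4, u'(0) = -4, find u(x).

u = -sin(2*x)/100 + exp(-6*x)/100 + 7*cos(2*x)/100 + 98*exp(-x)/25

Characteristic equation r² + 7r + 6 = 0 factors as (r + 6)(r + 1) = 0, so r = -6, -1.
Hence u_h = C1*exp(-6*x) + C2*exp(-x).
Try u_p = A*cos(2*x) + B*sin(2*x). Substituting and equating the coefficients of cos(2x) and sin(2x) gives A = 7/100, B = -1/100, so u_p = -sin(2*x)/100 + 7*cos(2*x)/100.
General solution: u = -sin(2*x)/100 + 7*cos(2*x)/100 + C1*exp(-6*x) + C2*exp(-x).
Apply the initial conditions: u(0) = 7/100 + C1 + C2 = 4 and u'(0) = -1/50 - C2 - 6*C1 = -4. Solving gives C1 = 1/100, C2 = 98/25.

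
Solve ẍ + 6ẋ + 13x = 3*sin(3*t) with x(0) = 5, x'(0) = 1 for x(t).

Characteristic equation r² + 6r + 13 = 0 has discriminant (6)² - 4·(13) = -16 < 0, so r = -3 ± 2i.
Hence x_h = C1*cos(2*t)*exp(-3*t) + C2*exp(-3*t)*sin(2*t).
Try x_p = A*cos(3*t) + B*sin(3*t). Substituting and equating the coefficients of cos(3t) and sin(3t) gives A = -27/170, B = 3/85, so x_p = -27*cos(3*t)/170 + 3*sin(3*t)/85.
General solution: x = -27*cos(3*t)/170 + 3*sin(3*t)/85 + C1*cos(2*t)*exp(-3*t) + C2*exp(-3*t)*sin(2*t).
Apply the initial conditions: x(0) = -27/170 + C1 = 5 and x'(0) = 9/85 - 3*C1 + 2*C2 = 1. Solving gives C1 = 877/170, C2 = 2783/340.

x = -27*cos(3*t)/170 + 3*sin(3*t)/85 + 877*cos(2*t)*exp(-3*t)/170 + 2783*exp(-3*t)*sin(2*t)/340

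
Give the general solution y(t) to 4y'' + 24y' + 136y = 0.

Divide through by 4: y'' + 6y' + 34y = 0.
Characteristic equation r² + 6r + 34 = 0 has discriminant (6)² - 4·(34) = -100 < 0, so r = -3 ± 5i.
Hence y_h = C1*cos(5*t)*exp(-3*t) + C2*exp(-3*t)*sin(5*t).

y = C1*cos(5*t)*exp(-3*t) + C2*exp(-3*t)*sin(5*t)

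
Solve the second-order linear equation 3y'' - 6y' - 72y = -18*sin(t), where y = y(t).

y = -12*cos(t)/629 + 150*sin(t)/629 + C1*exp(6*t) + C2*exp(-4*t)

Divide through by 3: y'' - 2y' - 24y = -6*sin(t).
Characteristic equation r² - 2r - 24 = 0 factors as (r - 6)(r + 4) = 0, so r = 6, -4.
Hence y_h = C1*exp(6*t) + C2*exp(-4*t).
Try y_p = A*cos(t) + B*sin(t). Substituting and equating the coefficients of cos(t) and sin(t) gives A = -12/629, B = 150/629, so y_p = -12*cos(t)/629 + 150*sin(t)/629.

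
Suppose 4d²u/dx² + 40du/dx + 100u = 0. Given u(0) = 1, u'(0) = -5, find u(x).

Divide through by 4: u'' + 10u' + 25u = 0.
Characteristic equation r² + 10r + 25 = 0 has discriminant (10)² - 4·(25) = 0, so r = -5 is a repeated root.
Hence u_h = (C1 + C2*x)*exp(-5*x).
Apply the initial conditions: u(0) = C1 = 1 and u'(0) = C2 - 5*C1 = -5. Solving gives C1 = 1, C2 = 0.

u = exp(-5*x)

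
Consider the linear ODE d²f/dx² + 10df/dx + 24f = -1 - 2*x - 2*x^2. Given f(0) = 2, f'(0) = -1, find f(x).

f = -25/864 - 385*exp(-6*x)/108 - x**2/12 - x/72 + 179*exp(-4*x)/32

Characteristic equation r² + 10r + 24 = 0 factors as (r + 4)(r + 6) = 0, so r = -4, -6.
Hence f_h = C1*exp(-4*x) + C2*exp(-6*x).
For the particular solution try f_p = A0 + A1*x + A2*x^2. Substituting and matching coefficients of each power of x gives A0 = -25/864, A1 = -1/72, A2 = -1/12, so f_p = -25/864 - x^2/12 - x/72.
General solution: f = -25/864 - x^2/12 - x/72 + C1*exp(-4*x) + C2*exp(-6*x).
Apply the initial conditions: f(0) = -25/864 + C1 + C2 = 2 and f'(0) = -1/72 - 6*C2 - 4*C1 = -1. Solving gives C1 = 179/32, C2 = -385/108.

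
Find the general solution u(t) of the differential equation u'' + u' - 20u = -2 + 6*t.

Characteristic equation r² + r - 20 = 0 factors as (r - 4)(r + 5) = 0, so r = 4, -5.
Hence u_h = C1*exp(4*t) + C2*exp(-5*t).
For the particular solution try u_p = A0 + A1*t. Substituting and matching coefficients of each power of t gives A0 = 17/200, A1 = -3/10, so u_p = 17/200 - 3*t/10.

u = 17/200 - 3*t/10 + C1*exp(4*t) + C2*exp(-5*t)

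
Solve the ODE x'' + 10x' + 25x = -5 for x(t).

Characteristic equation r² + 10r + 25 = 0 has discriminant (10)² - 4·(25) = 0, so r = -5 is a repeated root.
Hence x_h = (C1 + C2*t)*exp(-5*t).
For the particular solution try x_p = A0. Substituting and matching coefficients of each power of t gives A0 = -1/5, so x_p = -1/5.

x = -1/5 + C1*exp(-5*t) + C2*t*exp(-5*t)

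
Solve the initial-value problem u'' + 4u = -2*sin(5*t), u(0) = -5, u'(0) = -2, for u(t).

u = -5*cos(2*t) - 26*sin(2*t)/21 + 2*sin(5*t)/21

Characteristic equation r² + 4 = 0 has discriminant (0)² - 4·(4) = -16 < 0, so r = ± 2i.
Hence u_h = C1*cos(2*t) + C2*sin(2*t).
Try u_p = A*cos(5*t) + B*sin(5*t). Substituting and equating the coefficients of cos(5t) and sin(5t) gives A = 0, B = 2/21, so u_p = 2*sin(5*t)/21.
General solution: u = 2*sin(5*t)/21 + C1*cos(2*t) + C2*sin(2*t).
Apply the initial conditions: u(0) = C1 = -5 and u'(0) = 10/21 + 2*C2 = -2. Solving gives C1 = -5, C2 = -26/21.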